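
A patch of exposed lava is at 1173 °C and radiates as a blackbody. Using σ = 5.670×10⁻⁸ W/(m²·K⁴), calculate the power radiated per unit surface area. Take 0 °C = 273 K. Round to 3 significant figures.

T = 1173 °C + 273 = 1446 K.
Stefan–Boltzmann: I = σT⁴ = 5.670×10⁻⁸ × (1446)⁴ = 2.48×10⁵ W/m².

I ≈ 2.48×10⁵ W/m²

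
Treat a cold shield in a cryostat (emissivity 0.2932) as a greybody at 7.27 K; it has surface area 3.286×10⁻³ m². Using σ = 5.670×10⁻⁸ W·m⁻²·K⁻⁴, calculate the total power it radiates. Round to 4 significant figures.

Area A = 3.286×10⁻³ m².
P = εσAT⁴ = 0.2932 × 5.670×10⁻⁸ × 3.286×10⁻³ × (7.27)⁴ = 1.526×10⁻⁷ W.

P ≈ 1.526×10⁻⁷ W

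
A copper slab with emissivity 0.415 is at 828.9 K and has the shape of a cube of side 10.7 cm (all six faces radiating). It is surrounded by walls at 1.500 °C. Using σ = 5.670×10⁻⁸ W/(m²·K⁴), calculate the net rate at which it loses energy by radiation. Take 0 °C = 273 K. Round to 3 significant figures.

Surroundings: T = 1.500 °C + 273 = 274.500 K.
Area A = 6s² = 6×(0.107 m)² = 0.068694 m².
Net radiated power P_net = εσA(T⁴ − T₀⁴) = 0.415×5.670×10⁻⁸×0.068694×(828.9⁴ − 274.500⁴).
T⁴ − T₀⁴ = 4.72072×10¹¹ − 5.67766×10⁹ = 4.66394×10¹¹ K⁴, so P_net = 754 W.

Net loss ≈ 754 W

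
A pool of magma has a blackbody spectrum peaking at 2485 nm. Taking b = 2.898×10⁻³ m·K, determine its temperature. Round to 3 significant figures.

Wien's law gives T = b/λ_max = (2.898×10⁻³ m·K)/(2.485×10⁻⁶ m) = 1.17×10³ K.

T ≈ 1.17×10³ K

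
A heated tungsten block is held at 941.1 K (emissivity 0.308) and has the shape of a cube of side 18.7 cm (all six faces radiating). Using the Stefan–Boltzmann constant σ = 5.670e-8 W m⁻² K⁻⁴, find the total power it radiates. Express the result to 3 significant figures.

P ≈ 2.87×10³ W

Area A = 6s² = 6×(0.187 m)² = 0.209814 m².
P = εσAT⁴ = 0.308 × 5.670×10⁻⁸ × 0.209814 × (941.1)⁴ = 2.87×10³ W.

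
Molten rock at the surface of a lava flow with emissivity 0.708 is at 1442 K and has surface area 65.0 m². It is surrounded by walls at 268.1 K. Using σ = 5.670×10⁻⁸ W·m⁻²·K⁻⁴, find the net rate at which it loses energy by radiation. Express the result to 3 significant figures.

Net loss ≈ 1.13×10⁷ W

Area A = 65.0 m².
Net radiated power P_net = εσA(T⁴ − T₀⁴) = 0.708×5.670×10⁻⁸×65.0×(1442⁴ − 268.1⁴).
T⁴ − T₀⁴ = 4.32375×10¹² − 5.16639×10⁹ = 4.31858×10¹² K⁴, so P_net = 1.13×10⁷ W.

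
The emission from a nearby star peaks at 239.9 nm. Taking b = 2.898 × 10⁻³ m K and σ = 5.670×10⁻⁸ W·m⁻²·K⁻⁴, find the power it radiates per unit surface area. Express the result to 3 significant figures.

Wien's law: T = b/λ_max = 2.898×10⁻³/2.399×10⁻⁷ = 12080.0 K.
Then I = σT⁴ = 5.670×10⁻⁸×(12080.0)⁴ = 1.21×10⁹ W/m².

I ≈ 1.21×10⁹ W/m²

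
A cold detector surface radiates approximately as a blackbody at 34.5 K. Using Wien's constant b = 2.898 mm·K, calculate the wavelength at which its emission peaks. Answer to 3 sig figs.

Wien's displacement law: λ_max = b/T = (2.898×10⁻³ m·K)/(34.5 K) = 8.400×10⁻⁵ m.
That is 84.0 μm, in the infrared range.

λ_max ≈ 84.0 μm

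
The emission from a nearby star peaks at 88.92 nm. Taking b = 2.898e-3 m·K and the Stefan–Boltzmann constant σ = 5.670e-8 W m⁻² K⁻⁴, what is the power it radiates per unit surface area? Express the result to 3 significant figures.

Wien's law: T = b/λ_max = 2.898×10⁻³/8.892×10⁻⁸ = 32591.1 K.
Then I = σT⁴ = 5.670×10⁻⁸×(32591.1)⁴ = 6.40×10¹⁰ W/m².

I ≈ 6.40×10¹⁰ W/m²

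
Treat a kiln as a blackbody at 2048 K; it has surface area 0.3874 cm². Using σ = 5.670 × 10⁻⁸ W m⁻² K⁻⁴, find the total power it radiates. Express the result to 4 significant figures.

Area A = 0.3874 cm² = 3.874×10⁻⁵ m².
P = σAT⁴ = 5.670×10⁻⁸ × 3.874×10⁻⁵ × (2048)⁴ = 38.64 W.

P ≈ 38.64 W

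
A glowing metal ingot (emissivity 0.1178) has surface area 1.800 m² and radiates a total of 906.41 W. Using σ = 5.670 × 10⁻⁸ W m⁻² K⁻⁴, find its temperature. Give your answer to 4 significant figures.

Area A = 1.800 m².
P = εσAT⁴ ⇒ T = (P/(εσA))^(1/4) = (906.41/(0.1178×5.670×10⁻⁸×1.800))^(1/4) = 524.0 K.

T ≈ 524.0 K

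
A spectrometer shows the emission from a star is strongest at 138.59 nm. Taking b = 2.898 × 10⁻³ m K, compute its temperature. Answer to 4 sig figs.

T ≈ 2.091×10⁴ K

Wien's law gives T = b/λ_max = (2.898×10⁻³ m·K)/(1.3859×10⁻⁷ m) = 2.091×10⁴ K.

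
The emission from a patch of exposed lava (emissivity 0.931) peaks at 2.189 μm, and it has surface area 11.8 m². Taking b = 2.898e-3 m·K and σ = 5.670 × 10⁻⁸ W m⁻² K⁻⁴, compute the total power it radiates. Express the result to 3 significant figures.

Wien's law: T = b/λ_max = 2.898×10⁻³/2.189×10⁻⁶ = 1323.89 K.
Area A = 11.8 m².
Then P = εσAT⁴ = 0.931×5.670×10⁻⁸×11.8×(1323.89)⁴ = 1.91×10⁶ W.

P ≈ 1.91×10⁶ W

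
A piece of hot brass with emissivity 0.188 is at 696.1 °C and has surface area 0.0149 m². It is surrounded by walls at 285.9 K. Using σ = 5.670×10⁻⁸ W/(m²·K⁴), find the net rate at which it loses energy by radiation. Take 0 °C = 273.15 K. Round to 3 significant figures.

T = 696.1 °C + 273.15 = 969.25 K.
Area A = 0.0149 m².
Net radiated power P_net = εσA(T⁴ − T₀⁴) = 0.188×5.670×10⁻⁸×0.0149×(969.25⁴ − 285.9⁴).
T⁴ − T₀⁴ = 8.82558×10¹¹ − 6.68123×10⁹ = 8.75877×10¹¹ K⁴, so P_net = 139 W.

Net loss ≈ 139 W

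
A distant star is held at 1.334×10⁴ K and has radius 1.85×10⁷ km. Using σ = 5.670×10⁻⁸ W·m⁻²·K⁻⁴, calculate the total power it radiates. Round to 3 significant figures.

P ≈ 7.72×10³⁰ W

Surface area A = 4πR² = 4π(1.85×10¹⁰ m)² = 4.30084×10²¹ m².
P = σAT⁴ = 5.670×10⁻⁸ × 4.30084×10²¹ × (1.334×10⁴)⁴ = 7.72×10³⁰ W.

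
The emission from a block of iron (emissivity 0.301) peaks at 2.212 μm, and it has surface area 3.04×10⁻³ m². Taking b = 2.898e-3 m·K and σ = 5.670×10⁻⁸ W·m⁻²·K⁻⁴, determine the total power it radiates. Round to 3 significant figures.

Wien's law: T = b/λ_max = 2.898×10⁻³/2.212×10⁻⁶ = 1310.13 K.
Area A = 3.04×10⁻³ m².
Then P = εσAT⁴ = 0.301×5.670×10⁻⁸×3.04×10⁻³×(1310.13)⁴ = 153 W.

P ≈ 153 W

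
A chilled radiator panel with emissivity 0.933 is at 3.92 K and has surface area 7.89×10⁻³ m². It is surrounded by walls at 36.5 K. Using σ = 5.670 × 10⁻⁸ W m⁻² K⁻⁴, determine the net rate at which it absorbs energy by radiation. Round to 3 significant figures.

Area A = 7.89×10⁻³ m².
Net radiated power P_net = εσA(T⁴ − T₀⁴) = 0.933×5.670×10⁻⁸×7.89×10⁻³×(3.92⁴ − 36.5⁴).
T⁴ − T₀⁴ = 236.126 − 1.77489×10⁶ = -1.77465×10⁶ K⁴, so P_net = -7.41×10⁻⁴ W — negative, meaning a net gain of 7.41×10⁻⁴ W.

Net gain ≈ 7.41×10⁻⁴ W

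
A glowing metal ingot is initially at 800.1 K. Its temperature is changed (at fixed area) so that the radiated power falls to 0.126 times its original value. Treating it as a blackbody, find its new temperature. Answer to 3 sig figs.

P ∝ T⁴, so T₂/T₁ = (P₂/P₁)^(1/4) = (0.126)^(1/4) = 0.595789.
T₂ = 800.1 × 0.595789 = 477 K.

T₂ ≈ 477 K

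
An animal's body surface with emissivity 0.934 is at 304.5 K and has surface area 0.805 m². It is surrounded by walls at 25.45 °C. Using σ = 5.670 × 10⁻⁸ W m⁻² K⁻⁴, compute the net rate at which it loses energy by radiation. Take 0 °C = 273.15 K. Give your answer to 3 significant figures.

Surroundings: T = 25.45 °C + 273.15 = 298.60 K.
Area A = 0.805 m².
Net radiated power P_net = εσA(T⁴ − T₀⁴) = 0.934×5.670×10⁻⁸×0.805×(304.5⁴ − 298.60⁴).
T⁴ − T₀⁴ = 8.59704×10⁹ − 7.94986×10⁹ = 6.47180×10⁸ K⁴, so P_net = 27.6 W.

Net loss ≈ 27.6 W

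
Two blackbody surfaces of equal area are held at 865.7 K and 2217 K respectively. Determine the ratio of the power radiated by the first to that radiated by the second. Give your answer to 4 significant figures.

With equal areas, P₁/P₂ = (T₁/T₂)⁴ = (865.7/2217)⁴ = 0.02325.

P₁/P₂ ≈ 0.02325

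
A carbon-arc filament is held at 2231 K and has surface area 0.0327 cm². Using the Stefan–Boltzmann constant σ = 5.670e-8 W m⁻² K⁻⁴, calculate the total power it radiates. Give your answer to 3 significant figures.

P ≈ 4.59 W

Area A = 0.0327 cm² = 3.27×10⁻⁶ m².
P = σAT⁴ = 5.670×10⁻⁸ × 3.27×10⁻⁶ × (2231)⁴ = 4.59 W.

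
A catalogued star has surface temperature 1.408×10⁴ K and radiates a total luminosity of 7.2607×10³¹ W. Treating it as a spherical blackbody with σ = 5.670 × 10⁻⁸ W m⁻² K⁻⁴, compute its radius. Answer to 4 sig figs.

L = 4πR²σT⁴ ⇒ R = √(L/(4πσT⁴)).
σT⁴ = 2.22840×10⁹ W/m², so R = √(7.2607×10³¹/(4π×2.22840×10⁹)) = 5.092×10¹⁰ m.

R ≈ 5.092×10¹⁰ m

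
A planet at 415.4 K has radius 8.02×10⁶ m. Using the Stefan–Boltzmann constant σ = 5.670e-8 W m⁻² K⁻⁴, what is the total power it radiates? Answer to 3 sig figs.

Surface area A = 4πR² = 4π(8.02×10⁶ m)² = 8.08274×10¹⁴ m².
P = σAT⁴ = 5.670×10⁻⁸ × 8.08274×10¹⁴ × (415.4)⁴ = 1.36×10¹⁸ W.

P ≈ 1.36×10¹⁸ W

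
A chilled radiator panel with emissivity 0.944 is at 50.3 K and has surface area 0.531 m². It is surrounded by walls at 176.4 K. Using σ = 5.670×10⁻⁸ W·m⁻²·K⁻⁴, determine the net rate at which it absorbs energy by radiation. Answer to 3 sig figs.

Area A = 0.531 m².
Net radiated power P_net = εσA(T⁴ − T₀⁴) = 0.944×5.670×10⁻⁸×0.531×(50.3⁴ − 176.4⁴).
T⁴ − T₀⁴ = 6.40136×10⁶ − 9.68265×10⁸ = -9.61864×10⁸ K⁴, so P_net = -27.3 W — negative, meaning a net gain of 27.3 W.

Net gain ≈ 27.3 W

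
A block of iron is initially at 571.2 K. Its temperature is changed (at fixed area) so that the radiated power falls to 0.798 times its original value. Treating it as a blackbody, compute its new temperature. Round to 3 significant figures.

P ∝ T⁴, so T₂/T₁ = (P₂/P₁)^(1/4) = (0.798)^(1/4) = 0.945150.
T₂ = 571.2 × 0.945150 = 540 K.

T₂ ≈ 540 K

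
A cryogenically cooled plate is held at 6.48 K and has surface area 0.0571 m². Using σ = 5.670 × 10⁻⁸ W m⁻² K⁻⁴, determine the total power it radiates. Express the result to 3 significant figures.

Area A = 0.0571 m².
P = σAT⁴ = 5.670×10⁻⁸ × 0.0571 × (6.48)⁴ = 5.71×10⁻⁶ W.

P ≈ 5.71×10⁻⁶ W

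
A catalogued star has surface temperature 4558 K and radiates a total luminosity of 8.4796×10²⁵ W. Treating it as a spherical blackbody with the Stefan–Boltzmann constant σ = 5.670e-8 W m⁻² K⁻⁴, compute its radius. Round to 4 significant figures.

R ≈ 5.251×10⁸ m

L = 4πR²σT⁴ ⇒ R = √(L/(4πσT⁴)).
σT⁴ = 2.44726×10⁷ W/m², so R = √(8.4796×10²⁵/(4π×2.44726×10⁷)) = 5.251×10⁸ m.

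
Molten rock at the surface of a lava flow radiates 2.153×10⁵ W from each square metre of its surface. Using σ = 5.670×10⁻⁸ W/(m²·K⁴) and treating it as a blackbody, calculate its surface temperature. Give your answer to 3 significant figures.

T ≈ 1.40×10³ K

I = σT⁴, so T = (I/σ)^(1/4) = (2.153×10⁵/(5.670×10⁻⁸))^(1/4) = 1.40×10³ K.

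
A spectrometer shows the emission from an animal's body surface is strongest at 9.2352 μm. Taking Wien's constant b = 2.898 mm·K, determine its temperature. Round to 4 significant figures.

T ≈ 313.8 K

Wien's law gives T = b/λ_max = (2.898×10⁻³ m·K)/(9.2352×10⁻⁶ m) = 313.8 K.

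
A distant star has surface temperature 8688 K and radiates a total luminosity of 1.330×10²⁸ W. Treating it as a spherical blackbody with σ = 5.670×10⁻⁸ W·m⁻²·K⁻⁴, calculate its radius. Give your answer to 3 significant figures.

R ≈ 1.81×10⁹ m

L = 4πR²σT⁴ ⇒ R = √(L/(4πσT⁴)).
σT⁴ = 3.23044×10⁸ W/m², so R = √(1.330×10²⁸/(4π×3.23044×10⁸)) = 1.81×10⁹ m.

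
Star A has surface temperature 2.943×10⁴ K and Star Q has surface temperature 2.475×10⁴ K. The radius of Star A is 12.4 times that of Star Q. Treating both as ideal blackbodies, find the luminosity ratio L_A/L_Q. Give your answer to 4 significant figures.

L_A/L_Q ≈ 307.4

L ∝ R²T⁴, so L_A/L_Q = (R_A/R_Q)²(T_A/T_Q)⁴ = (12.4)² × (2.943×10⁴/2.475×10⁴)⁴ = 153.76 × 1.99922 = 307.4.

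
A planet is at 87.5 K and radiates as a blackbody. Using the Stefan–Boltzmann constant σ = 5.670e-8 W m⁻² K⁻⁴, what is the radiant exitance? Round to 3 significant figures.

I ≈ 3.32 W/m²

Stefan–Boltzmann: I = σT⁴ = 5.670×10⁻⁸ × (87.5)⁴ = 3.32 W/m².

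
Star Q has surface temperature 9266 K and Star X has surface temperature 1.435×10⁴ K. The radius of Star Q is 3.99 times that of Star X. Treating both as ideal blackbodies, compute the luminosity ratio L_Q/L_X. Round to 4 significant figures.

L_Q/L_X ≈ 2.768

L ∝ R²T⁴, so L_Q/L_X = (R_Q/R_X)²(T_Q/T_X)⁴ = (3.99)² × (9266/1.435×10⁴)⁴ = 15.9201 × 0.173845 = 2.768.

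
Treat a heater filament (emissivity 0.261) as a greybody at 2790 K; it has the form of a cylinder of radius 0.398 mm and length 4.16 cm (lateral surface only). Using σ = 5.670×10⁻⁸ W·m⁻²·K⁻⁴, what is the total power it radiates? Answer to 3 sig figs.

P ≈ 93.3 W

Lateral area A = 2πrL = 2π×3.98×10⁻⁴×0.0416 = 1.04029×10⁻⁴ m².
P = εσAT⁴ = 0.261 × 5.670×10⁻⁸ × 1.04029×10⁻⁴ × (2790)⁴ = 93.3 W.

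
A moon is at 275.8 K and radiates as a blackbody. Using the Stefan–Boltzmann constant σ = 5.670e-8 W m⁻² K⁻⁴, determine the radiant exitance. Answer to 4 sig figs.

Stefan–Boltzmann: I = σT⁴ = 5.670×10⁻⁸ × (275.8)⁴ = 328.1 W/m².

I ≈ 328.1 W/m²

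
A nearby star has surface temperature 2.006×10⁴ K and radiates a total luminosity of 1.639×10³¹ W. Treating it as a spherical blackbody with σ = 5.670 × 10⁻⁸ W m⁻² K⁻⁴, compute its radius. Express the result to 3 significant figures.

L = 4πR²σT⁴ ⇒ R = √(L/(4πσT⁴)).
σT⁴ = 9.18135×10⁹ W/m², so R = √(1.639×10³¹/(4π×9.18135×10⁹)) = 1.19×10¹⁰ m.

R ≈ 1.19×10¹⁰ m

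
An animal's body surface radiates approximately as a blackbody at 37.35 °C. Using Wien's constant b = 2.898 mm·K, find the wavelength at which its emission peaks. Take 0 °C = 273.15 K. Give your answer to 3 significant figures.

T = 37.35 °C + 273.15 = 310.50 K.
Wien's displacement law: λ_max = b/T = (2.898×10⁻³ m·K)/(310.50 K) = 9.333×10⁻⁶ m.
That is 9.33 μm, in the infrared range.

λ_max ≈ 9.33 μm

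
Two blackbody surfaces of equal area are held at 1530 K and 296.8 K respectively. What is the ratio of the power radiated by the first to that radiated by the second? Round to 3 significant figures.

P₁/P₂ ≈ 706

With equal areas, P₁/P₂ = (T₁/T₂)⁴ = (1530/296.8)⁴ = 706.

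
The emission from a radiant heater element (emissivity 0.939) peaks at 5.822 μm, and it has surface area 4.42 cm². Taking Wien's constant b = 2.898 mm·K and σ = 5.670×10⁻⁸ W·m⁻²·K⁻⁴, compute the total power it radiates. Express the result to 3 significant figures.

P ≈ 1.44 W

Wien's law: T = b/λ_max = 2.898×10⁻³/5.822×10⁻⁶ = 497.767 K.
Area A = 4.42 cm² = 4.42×10⁻⁴ m².
Then P = εσAT⁴ = 0.939×5.670×10⁻⁸×4.42×10⁻⁴×(497.767)⁴ = 1.44 W.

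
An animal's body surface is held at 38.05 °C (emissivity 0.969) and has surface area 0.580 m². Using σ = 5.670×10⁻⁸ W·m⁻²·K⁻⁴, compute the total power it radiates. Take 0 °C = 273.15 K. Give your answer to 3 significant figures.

P ≈ 299 W

T = 38.05 °C + 273.15 = 311.20 K.
Area A = 0.580 m².
P = εσAT⁴ = 0.969 × 5.670×10⁻⁸ × 0.580 × (311.20)⁴ = 299 W.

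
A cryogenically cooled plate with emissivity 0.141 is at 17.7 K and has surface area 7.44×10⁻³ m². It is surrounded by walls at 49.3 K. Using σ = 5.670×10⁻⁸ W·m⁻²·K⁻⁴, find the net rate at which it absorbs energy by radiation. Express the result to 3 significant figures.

Net gain ≈ 3.46×10⁻⁴ W

Area A = 7.44×10⁻³ m².
Net radiated power P_net = εσA(T⁴ − T₀⁴) = 0.141×5.670×10⁻⁸×7.44×10⁻³×(17.7⁴ − 49.3⁴).
T⁴ − T₀⁴ = 98150.6 − 5.90728×10⁶ = -5.80913×10⁶ K⁴, so P_net = -3.46×10⁻⁴ W — negative, meaning a net gain of 3.46×10⁻⁴ W.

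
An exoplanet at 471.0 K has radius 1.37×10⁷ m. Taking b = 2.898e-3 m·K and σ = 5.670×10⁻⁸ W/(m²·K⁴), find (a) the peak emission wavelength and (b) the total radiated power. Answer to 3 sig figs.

λ_max ≈ 6.15 μm; P ≈ 6.58×10¹⁸ W

(a) λ_max = b/T = 2.898×10⁻³/471.0 = 6.153×10⁻⁶ m = 6.15 μm.
Surface area A = 4πR² = 4π(1.37×10⁷ m)² = 2.35858×10¹⁵ m².
(b) P = σAT⁴ = 5.670×10⁻⁸×2.35858×10¹⁵×(471.0)⁴ = 6.58×10¹⁸ W.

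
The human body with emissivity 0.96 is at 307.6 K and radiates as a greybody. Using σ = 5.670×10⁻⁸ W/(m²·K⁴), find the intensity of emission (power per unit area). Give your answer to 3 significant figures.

I ≈ 487 W/m²

Stefan–Boltzmann: I = εσT⁴ = 0.96 × 5.670×10⁻⁸ × (307.6)⁴ = 487 W/m².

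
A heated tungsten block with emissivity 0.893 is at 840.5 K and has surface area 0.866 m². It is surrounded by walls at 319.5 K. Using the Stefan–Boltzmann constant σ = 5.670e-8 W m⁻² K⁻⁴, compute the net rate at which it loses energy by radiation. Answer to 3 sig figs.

Area A = 0.866 m².
Net radiated power P_net = εσA(T⁴ − T₀⁴) = 0.893×5.670×10⁻⁸×0.866×(840.5⁴ − 319.5⁴).
T⁴ − T₀⁴ = 4.99058×10¹¹ − 1.04204×10¹⁰ = 4.88638×10¹¹ K⁴, so P_net = 2.14×10⁴ W.

Net loss ≈ 2.14×10⁴ W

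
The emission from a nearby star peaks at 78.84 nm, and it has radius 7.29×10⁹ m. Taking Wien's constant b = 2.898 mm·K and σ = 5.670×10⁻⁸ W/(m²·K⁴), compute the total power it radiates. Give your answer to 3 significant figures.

Wien's law: T = b/λ_max = 2.898×10⁻³/7.884×10⁻⁸ = 36758.0 K.
Surface area A = 4πR² = 4π(7.29×10⁹ m)² = 6.67828×10²⁰ m².
Then P = σAT⁴ = 5.670×10⁻⁸×6.67828×10²⁰×(36758.0)⁴ = 6.91×10³¹ W.

P ≈ 6.91×10³¹ W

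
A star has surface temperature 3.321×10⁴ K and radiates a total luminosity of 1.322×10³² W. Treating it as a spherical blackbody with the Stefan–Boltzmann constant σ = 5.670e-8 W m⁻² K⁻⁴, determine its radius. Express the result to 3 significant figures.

L = 4πR²σT⁴ ⇒ R = √(L/(4πσT⁴)).
σT⁴ = 6.89697×10¹⁰ W/m², so R = √(1.322×10³²/(4π×6.89697×10¹⁰)) = 1.24×10¹⁰ m.

R ≈ 1.24×10¹⁰ m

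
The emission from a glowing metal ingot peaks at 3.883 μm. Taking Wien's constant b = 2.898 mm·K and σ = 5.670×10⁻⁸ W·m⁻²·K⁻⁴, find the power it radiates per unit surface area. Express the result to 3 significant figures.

Wien's law: T = b/λ_max = 2.898×10⁻³/3.883×10⁻⁶ = 746.330 K.
Then I = σT⁴ = 5.670×10⁻⁸×(746.330)⁴ = 1.76×10⁴ W/m².

I ≈ 1.76×10⁴ W/m²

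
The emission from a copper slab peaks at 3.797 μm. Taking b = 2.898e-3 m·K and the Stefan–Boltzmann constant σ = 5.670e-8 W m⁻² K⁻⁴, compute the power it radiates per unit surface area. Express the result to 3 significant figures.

I ≈ 1.92×10⁴ W/m²

Wien's law: T = b/λ_max = 2.898×10⁻³/3.797×10⁻⁶ = 763.234 K.
Then I = σT⁴ = 5.670×10⁻⁸×(763.234)⁴ = 1.92×10⁴ W/m².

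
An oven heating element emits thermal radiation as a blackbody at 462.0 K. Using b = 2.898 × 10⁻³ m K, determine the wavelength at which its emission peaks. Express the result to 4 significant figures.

λ_max ≈ 6.273 μm

Wien's displacement law: λ_max = b/T = (2.898×10⁻³ m·K)/(462.0 K) = 6.2727×10⁻⁶ m.
That is 6.273 μm, in the infrared range.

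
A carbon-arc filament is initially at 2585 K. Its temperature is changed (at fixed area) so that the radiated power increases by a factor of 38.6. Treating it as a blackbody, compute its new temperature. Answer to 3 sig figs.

P ∝ T⁴, so T₂/T₁ = (P₂/P₁)^(1/4) = (38.6)^(1/4) = 2.49257.
T₂ = 2585 × 2.49257 = 6.44×10³ K.

T₂ ≈ 6.44×10³ K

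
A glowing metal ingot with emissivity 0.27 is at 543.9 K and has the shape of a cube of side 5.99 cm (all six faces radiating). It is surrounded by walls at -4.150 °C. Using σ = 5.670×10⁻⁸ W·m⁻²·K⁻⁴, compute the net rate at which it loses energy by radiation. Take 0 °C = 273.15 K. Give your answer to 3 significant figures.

Net loss ≈ 27.1 W

Surroundings: T = -4.150 °C + 273.15 = 269.000 K.
Area A = 6s² = 6×(0.0599 m)² = 0.0215281 m².
Net radiated power P_net = εσA(T⁴ − T₀⁴) = 0.27×5.670×10⁻⁸×0.0215281×(543.9⁴ − 269.000⁴).
T⁴ − T₀⁴ = 8.75137×10¹⁰ − 5.23611×10⁹ = 8.22776×10¹⁰ K⁴, so P_net = 27.1 W.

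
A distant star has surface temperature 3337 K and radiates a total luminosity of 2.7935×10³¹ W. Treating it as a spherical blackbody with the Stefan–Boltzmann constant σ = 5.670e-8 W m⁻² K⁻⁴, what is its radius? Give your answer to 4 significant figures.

R ≈ 5.623×10¹¹ m

L = 4πR²σT⁴ ⇒ R = √(L/(4πσT⁴)).
σT⁴ = 7.03085×10⁶ W/m², so R = √(2.7935×10³¹/(4π×7.03085×10⁶)) = 5.623×10¹¹ m.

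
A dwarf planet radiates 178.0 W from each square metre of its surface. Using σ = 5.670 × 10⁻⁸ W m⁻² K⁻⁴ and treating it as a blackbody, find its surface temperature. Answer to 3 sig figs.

I = σT⁴, so T = (I/σ)^(1/4) = (178.0/(5.670×10⁻⁸))^(1/4) = 237 K.

T ≈ 237 K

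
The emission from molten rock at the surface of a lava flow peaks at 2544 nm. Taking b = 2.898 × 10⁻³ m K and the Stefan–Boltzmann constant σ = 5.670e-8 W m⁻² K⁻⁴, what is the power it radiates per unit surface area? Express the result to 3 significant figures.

Wien's law: T = b/λ_max = 2.898×10⁻³/2.544×10⁻⁶ = 1139.15 K.
Then I = σT⁴ = 5.670×10⁻⁸×(1139.15)⁴ = 9.55×10⁴ W/m².

I ≈ 9.55×10⁴ W/m²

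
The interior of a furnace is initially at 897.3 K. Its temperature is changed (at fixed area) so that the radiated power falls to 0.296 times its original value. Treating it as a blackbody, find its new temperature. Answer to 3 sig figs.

T₂ ≈ 662 K

P ∝ T⁴, so T₂/T₁ = (P₂/P₁)^(1/4) = (0.296)^(1/4) = 0.737603.
T₂ = 897.3 × 0.737603 = 662 K.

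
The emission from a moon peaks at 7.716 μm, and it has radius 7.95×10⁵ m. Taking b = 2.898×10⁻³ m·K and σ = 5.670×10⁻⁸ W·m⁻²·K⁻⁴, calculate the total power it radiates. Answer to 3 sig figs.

Wien's law: T = b/λ_max = 2.898×10⁻³/7.716×10⁻⁶ = 375.583 K.
Surface area A = 4πR² = 4π(7.95×10⁵ m)² = 7.94226×10¹² m².
Then P = σAT⁴ = 5.670×10⁻⁸×7.94226×10¹²×(375.583)⁴ = 8.96×10¹⁵ W.

P ≈ 8.96×10¹⁵ W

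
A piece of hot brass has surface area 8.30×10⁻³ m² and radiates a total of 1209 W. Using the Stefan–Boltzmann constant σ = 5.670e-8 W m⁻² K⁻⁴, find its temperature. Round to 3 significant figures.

T ≈ 1.27×10³ K

Area A = 8.30×10⁻³ m².
P = σAT⁴ ⇒ T = (P/(σA))^(1/4) = (1209/(5.670×10⁻⁸×8.30×10⁻³))^(1/4) = 1.27×10³ K.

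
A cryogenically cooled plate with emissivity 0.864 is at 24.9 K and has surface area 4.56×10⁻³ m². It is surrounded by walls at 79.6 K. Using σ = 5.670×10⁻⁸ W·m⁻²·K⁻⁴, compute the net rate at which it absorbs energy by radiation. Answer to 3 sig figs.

Net gain ≈ 8.88×10⁻³ W

Area A = 4.56×10⁻³ m².
Net radiated power P_net = εσA(T⁴ − T₀⁴) = 0.864×5.670×10⁻⁸×4.56×10⁻³×(24.9⁴ − 79.6⁴).
T⁴ − T₀⁴ = 3.84412×10⁵ − 4.01469×10⁷ = -3.97625×10⁷ K⁴, so P_net = -8.88×10⁻³ W — negative, meaning a net gain of 8.88×10⁻³ W.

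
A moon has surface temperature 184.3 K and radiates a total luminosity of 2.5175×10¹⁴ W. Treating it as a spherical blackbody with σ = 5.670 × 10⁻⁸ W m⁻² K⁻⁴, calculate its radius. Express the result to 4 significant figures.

L = 4πR²σT⁴ ⇒ R = √(L/(4πσT⁴)).
σT⁴ = 65.4161 W/m², so R = √(2.5175×10¹⁴/(4π×65.4161)) = 5.534×10⁵ m.

R ≈ 5.534×10⁵ m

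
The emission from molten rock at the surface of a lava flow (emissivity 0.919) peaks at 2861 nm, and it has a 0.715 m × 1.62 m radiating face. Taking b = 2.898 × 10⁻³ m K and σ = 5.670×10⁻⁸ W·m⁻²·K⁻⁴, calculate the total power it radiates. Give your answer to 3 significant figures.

P ≈ 6.35×10⁴ W

Wien's law: T = b/λ_max = 2.898×10⁻³/2.861×10⁻⁶ = 1012.93 K.
Area A = 0.715 × 1.62 = 1.1583 m².
Then P = εσAT⁴ = 0.919×5.670×10⁻⁸×1.1583×(1012.93)⁴ = 6.35×10⁴ W.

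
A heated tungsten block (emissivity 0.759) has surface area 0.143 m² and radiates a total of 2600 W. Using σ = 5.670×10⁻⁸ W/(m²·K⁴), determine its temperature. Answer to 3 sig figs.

T ≈ 806 K

Area A = 0.143 m².
P = εσAT⁴ ⇒ T = (P/(εσA))^(1/4) = (2600/(0.759×5.670×10⁻⁸×0.143))^(1/4) = 806 K.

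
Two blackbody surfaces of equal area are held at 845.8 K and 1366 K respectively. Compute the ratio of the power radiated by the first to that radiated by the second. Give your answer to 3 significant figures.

With equal areas, P₁/P₂ = (T₁/T₂)⁴ = (845.8/1366)⁴ = 0.147.

P₁/P₂ ≈ 0.147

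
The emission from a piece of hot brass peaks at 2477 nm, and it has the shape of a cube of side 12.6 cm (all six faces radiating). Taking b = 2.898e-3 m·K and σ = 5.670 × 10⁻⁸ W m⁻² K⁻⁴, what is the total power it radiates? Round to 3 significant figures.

Wien's law: T = b/λ_max = 2.898×10⁻³/2.477×10⁻⁶ = 1169.96 K.
Area A = 6s² = 6×(0.126 m)² = 0.095256 m².
Then P = σAT⁴ = 5.670×10⁻⁸×0.095256×(1169.96)⁴ = 1.01×10⁴ W.

P ≈ 1.01×10⁴ W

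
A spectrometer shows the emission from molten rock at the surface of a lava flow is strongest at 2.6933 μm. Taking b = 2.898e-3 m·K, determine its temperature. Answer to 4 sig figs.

Wien's law gives T = b/λ_max = (2.898×10⁻³ m·K)/(2.6933×10⁻⁶ m) = 1076 K.

T ≈ 1076 K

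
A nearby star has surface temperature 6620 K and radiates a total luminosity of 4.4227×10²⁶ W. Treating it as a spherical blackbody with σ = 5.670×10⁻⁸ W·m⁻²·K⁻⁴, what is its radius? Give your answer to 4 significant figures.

R ≈ 5.685×10⁸ m

L = 4πR²σT⁴ ⇒ R = √(L/(4πσT⁴)).
σT⁴ = 1.08897×10⁸ W/m², so R = √(4.4227×10²⁶/(4π×1.08897×10⁸)) = 5.685×10⁸ m.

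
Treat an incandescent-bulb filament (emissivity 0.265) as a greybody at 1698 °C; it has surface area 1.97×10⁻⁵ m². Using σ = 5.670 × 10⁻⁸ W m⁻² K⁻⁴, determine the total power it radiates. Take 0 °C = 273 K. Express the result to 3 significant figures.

T = 1698 °C + 273 = 1971 K.
Area A = 1.97×10⁻⁵ m².
P = εσAT⁴ = 0.265 × 5.670×10⁻⁸ × 1.97×10⁻⁵ × (1971)⁴ = 4.47 W.

P ≈ 4.47 W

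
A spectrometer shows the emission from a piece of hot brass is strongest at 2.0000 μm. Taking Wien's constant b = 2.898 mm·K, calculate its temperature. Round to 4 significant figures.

T ≈ 1449 K

Wien's law gives T = b/λ_max = (2.898×10⁻³ m·K)/(2.0000×10⁻⁶ m) = 1449 K.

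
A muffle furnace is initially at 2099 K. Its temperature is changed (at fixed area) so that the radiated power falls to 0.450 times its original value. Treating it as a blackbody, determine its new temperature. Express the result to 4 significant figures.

P ∝ T⁴, so T₂/T₁ = (P₂/P₁)^(1/4) = (0.450)^(1/4) = 0.819036.
T₂ = 2099 × 0.819036 = 1719 K.

T₂ ≈ 1719 K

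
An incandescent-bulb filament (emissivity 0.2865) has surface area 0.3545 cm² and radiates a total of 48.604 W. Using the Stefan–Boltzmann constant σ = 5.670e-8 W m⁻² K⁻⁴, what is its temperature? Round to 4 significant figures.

Area A = 0.3545 cm² = 3.545×10⁻⁵ m².
P = εσAT⁴ ⇒ T = (P/(εσA))^(1/4) = (48.604/(0.2865×5.670×10⁻⁸×3.545×10⁻⁵))^(1/4) = 3031 K.

T ≈ 3031 K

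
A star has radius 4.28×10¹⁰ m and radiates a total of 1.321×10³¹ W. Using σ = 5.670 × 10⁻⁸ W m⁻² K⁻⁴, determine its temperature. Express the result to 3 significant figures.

T ≈ 1.00×10⁴ K

Surface area A = 4πR² = 4π(4.28×10¹⁰ m)² = 2.30196×10²² m².
P = σAT⁴ ⇒ T = (P/(σA))^(1/4) = (1.321×10³¹/(5.670×10⁻⁸×2.30196×10²²))^(1/4) = 1.00×10⁴ K.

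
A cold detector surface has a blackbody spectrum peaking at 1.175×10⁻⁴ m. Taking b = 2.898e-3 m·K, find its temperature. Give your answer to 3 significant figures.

Wien's law gives T = b/λ_max = (2.898×10⁻³ m·K)/(1.175×10⁻⁴ m) = 24.7 K.

T ≈ 24.7 K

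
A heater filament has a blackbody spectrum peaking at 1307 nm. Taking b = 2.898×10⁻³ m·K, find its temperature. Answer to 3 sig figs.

T ≈ 2.22×10³ K

Wien's law gives T = b/λ_max = (2.898×10⁻³ m·K)/(1.307×10⁻⁶ m) = 2.22×10³ K.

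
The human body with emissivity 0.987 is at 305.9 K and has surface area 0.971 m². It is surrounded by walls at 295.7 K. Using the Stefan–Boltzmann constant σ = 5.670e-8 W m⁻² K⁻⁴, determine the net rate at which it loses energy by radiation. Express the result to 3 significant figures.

Net loss ≈ 60.4 W

Area A = 0.971 m².
Net radiated power P_net = εσA(T⁴ − T₀⁴) = 0.987×5.670×10⁻⁸×0.971×(305.9⁴ − 295.7⁴).
T⁴ − T₀⁴ = 8.75625×10⁹ − 7.64549×10⁹ = 1.11076×10⁹ K⁴, so P_net = 60.4 W.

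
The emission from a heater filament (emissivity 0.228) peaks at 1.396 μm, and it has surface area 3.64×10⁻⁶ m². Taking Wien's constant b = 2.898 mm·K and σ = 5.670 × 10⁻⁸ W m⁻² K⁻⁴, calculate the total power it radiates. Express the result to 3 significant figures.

P ≈ 0.874 W

Wien's law: T = b/λ_max = 2.898×10⁻³/1.396×10⁻⁶ = 2075.93 K.
Area A = 3.64×10⁻⁶ m².
Then P = εσAT⁴ = 0.228×5.670×10⁻⁸×3.64×10⁻⁶×(2075.93)⁴ = 0.874 W.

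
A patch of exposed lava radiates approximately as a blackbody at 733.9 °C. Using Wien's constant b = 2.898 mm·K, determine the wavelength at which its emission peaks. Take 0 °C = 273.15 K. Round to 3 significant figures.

T = 733.9 °C + 273.15 = 1007.05 K.
Wien's displacement law: λ_max = b/T = (2.898×10⁻³ m·K)/(1007.05 K) = 2.878×10⁻⁶ m.
That is 2.88×10³ nm, in the infrared range.

λ_max ≈ 2.88×10³ nm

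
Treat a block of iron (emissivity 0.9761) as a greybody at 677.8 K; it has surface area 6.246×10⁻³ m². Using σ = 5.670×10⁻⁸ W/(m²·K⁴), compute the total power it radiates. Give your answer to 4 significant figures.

P ≈ 72.96 W

Area A = 6.246×10⁻³ m².
P = εσAT⁴ = 0.9761 × 5.670×10⁻⁸ × 6.246×10⁻³ × (677.8)⁴ = 72.96 W.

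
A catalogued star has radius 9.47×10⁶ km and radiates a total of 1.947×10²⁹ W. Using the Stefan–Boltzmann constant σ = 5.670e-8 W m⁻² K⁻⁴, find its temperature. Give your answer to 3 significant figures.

T ≈ 7.43×10³ K

Surface area A = 4πR² = 4π(9.47×10⁹ m)² = 1.12696×10²¹ m².
P = σAT⁴ ⇒ T = (P/(σA))^(1/4) = (1.947×10²⁹/(5.670×10⁻⁸×1.12696×10²¹))^(1/4) = 7.43×10³ K.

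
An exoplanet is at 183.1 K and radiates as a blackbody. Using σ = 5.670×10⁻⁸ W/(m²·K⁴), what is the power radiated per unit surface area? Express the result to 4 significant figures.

Stefan–Boltzmann: I = σT⁴ = 5.670×10⁻⁸ × (183.1)⁴ = 63.73 W/m².

I ≈ 63.73 W/m²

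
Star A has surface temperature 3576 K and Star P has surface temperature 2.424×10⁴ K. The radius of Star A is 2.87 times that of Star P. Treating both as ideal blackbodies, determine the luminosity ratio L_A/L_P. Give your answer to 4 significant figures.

L_A/L_P ≈ 3.901×10⁻³

L ∝ R²T⁴, so L_A/L_P = (R_A/R_P)²(T_A/T_P)⁴ = (2.87)² × (3576/2.424×10⁴)⁴ = 8.2369 × 4.73652×10⁻⁴ = 3.901×10⁻³.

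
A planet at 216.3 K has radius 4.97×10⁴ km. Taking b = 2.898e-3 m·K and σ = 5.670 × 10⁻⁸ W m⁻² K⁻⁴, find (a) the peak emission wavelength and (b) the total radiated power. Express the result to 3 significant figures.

λ_max ≈ 13.4 μm; P ≈ 3.85×10¹⁸ W

(a) λ_max = b/T = 2.898×10⁻³/216.3 = 1.340×10⁻⁵ m = 13.4 μm.
Surface area A = 4πR² = 4π(4.97×10⁷ m)² = 3.10401×10¹⁶ m².
(b) P = σAT⁴ = 5.670×10⁻⁸×3.10401×10¹⁶×(216.3)⁴ = 3.85×10¹⁸ W.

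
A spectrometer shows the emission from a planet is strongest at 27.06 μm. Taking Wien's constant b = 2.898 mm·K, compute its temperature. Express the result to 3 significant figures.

T ≈ 107 K

Wien's law gives T = b/λ_max = (2.898×10⁻³ m·K)/(2.706×10⁻⁵ m) = 107 K.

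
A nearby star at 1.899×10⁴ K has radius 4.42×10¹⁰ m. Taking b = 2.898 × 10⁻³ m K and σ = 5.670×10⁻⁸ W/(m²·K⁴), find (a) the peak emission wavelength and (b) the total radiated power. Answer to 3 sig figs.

λ_max ≈ 153 nm; P ≈ 1.81×10³² W

(a) λ_max = b/T = 2.898×10⁻³/1.899×10⁴ = 1.526×10⁻⁷ m = 153 nm.
Surface area A = 4πR² = 4π(4.42×10¹⁰ m)² = 2.45502×10²² m².
(b) P = σAT⁴ = 5.670×10⁻⁸×2.45502×10²²×(1.899×10⁴)⁴ = 1.81×10³² W.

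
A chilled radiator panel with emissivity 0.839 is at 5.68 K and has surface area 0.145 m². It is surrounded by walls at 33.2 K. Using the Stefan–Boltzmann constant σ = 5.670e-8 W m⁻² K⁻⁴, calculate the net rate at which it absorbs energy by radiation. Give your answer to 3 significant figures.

Area A = 0.145 m².
Net radiated power P_net = εσA(T⁴ − T₀⁴) = 0.839×5.670×10⁻⁸×0.145×(5.68⁴ − 33.2⁴).
T⁴ − T₀⁴ = 1040.86 − 1.21493×10⁶ = -1.21389×10⁶ K⁴, so P_net = -8.37×10⁻³ W — negative, meaning a net gain of 8.37×10⁻³ W.

Net gain ≈ 8.37×10⁻³ W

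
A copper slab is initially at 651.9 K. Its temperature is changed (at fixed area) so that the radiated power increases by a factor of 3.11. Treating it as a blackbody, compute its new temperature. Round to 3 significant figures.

P ∝ T⁴, so T₂/T₁ = (P₂/P₁)^(1/4) = (3.11)^(1/4) = 1.32798.
T₂ = 651.9 × 1.32798 = 866 K.

T₂ ≈ 866 K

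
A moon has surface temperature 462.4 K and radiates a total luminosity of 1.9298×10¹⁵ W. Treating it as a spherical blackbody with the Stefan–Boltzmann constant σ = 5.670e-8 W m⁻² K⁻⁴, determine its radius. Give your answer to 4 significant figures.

L = 4πR²σT⁴ ⇒ R = √(L/(4πσT⁴)).
σT⁴ = 2592.12 W/m², so R = √(1.9298×10¹⁵/(4π×2592.12)) = 2.434×10⁵ m.

R ≈ 2.434×10⁵ m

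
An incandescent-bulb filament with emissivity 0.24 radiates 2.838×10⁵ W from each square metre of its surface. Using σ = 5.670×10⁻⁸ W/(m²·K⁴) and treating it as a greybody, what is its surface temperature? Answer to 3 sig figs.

I = εσT⁴, so T = (I/εσ)^(1/4) = (2.838×10⁵/(0.24×5.670×10⁻⁸))^(1/4) = 2.14×10³ K.

T ≈ 2.14×10³ K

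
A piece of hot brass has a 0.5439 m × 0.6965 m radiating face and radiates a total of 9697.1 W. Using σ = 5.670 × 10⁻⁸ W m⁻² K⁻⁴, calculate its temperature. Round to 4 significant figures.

Area A = 0.5439 × 0.6965 = 0.378826 m².
P = σAT⁴ ⇒ T = (P/(σA))^(1/4) = (9697.1/(5.670×10⁻⁸×0.378826))^(1/4) = 819.7 K.

T ≈ 819.7 K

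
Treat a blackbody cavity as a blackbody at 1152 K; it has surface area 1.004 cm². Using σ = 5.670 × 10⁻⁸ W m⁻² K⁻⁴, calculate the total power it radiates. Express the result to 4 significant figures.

Area A = 1.004 cm² = 1.004×10⁻⁴ m².
P = σAT⁴ = 5.670×10⁻⁸ × 1.004×10⁻⁴ × (1152)⁴ = 10.03 W.

P ≈ 10.03 W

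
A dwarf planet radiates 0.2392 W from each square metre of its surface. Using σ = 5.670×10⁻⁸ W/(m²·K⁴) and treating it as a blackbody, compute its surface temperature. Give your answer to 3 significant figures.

T ≈ 45.3 K

I = σT⁴, so T = (I/σ)^(1/4) = (0.2392/(5.670×10⁻⁸))^(1/4) = 45.3 K.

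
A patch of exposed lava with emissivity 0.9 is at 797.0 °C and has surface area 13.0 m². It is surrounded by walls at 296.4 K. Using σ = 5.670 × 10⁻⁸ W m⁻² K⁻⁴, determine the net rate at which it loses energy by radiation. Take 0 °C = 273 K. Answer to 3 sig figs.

T = 797.0 °C + 273 = 1070.0 K.
Area A = 13.0 m².
Net radiated power P_net = εσA(T⁴ − T₀⁴) = 0.9×5.670×10⁻⁸×13.0×(1070.0⁴ − 296.4⁴).
T⁴ − T₀⁴ = 1.31080×10¹² − 7.71814×10⁹ = 1.30308×10¹² K⁴, so P_net = 8.64×10⁵ W.

Net loss ≈ 8.64×10⁵ W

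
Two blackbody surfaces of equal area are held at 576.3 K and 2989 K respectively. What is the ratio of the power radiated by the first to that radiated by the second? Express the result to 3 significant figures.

P₁/P₂ ≈ 1.38×10⁻³

With equal areas, P₁/P₂ = (T₁/T₂)⁴ = (576.3/2989)⁴ = 1.38×10⁻³.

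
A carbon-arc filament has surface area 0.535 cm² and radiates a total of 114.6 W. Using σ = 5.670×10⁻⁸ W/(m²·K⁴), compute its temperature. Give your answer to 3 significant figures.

Area A = 0.535 cm² = 5.35×10⁻⁵ m².
P = σAT⁴ ⇒ T = (P/(σA))^(1/4) = (114.6/(5.670×10⁻⁸×5.35×10⁻⁵))^(1/4) = 2.48×10³ K.

T ≈ 2.48×10³ K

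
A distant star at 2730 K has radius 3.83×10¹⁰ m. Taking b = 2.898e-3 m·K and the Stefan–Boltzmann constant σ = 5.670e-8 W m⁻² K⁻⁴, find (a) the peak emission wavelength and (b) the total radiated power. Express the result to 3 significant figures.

(a) λ_max = b/T = 2.898×10⁻³/2730 = 1.062×10⁻⁶ m = 1.06×10³ nm.
Surface area A = 4πR² = 4π(3.83×10¹⁰ m)² = 1.84335×10²² m².
(b) P = σAT⁴ = 5.670×10⁻⁸×1.84335×10²²×(2730)⁴ = 5.81×10²⁸ W.

λ_max ≈ 1.06×10³ nm; P ≈ 5.81×10²⁸ W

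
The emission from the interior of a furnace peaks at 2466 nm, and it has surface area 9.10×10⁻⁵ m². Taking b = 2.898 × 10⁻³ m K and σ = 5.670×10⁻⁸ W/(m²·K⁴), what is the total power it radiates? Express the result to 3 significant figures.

Wien's law: T = b/λ_max = 2.898×10⁻³/2.466×10⁻⁶ = 1175.18 K.
Area A = 9.10×10⁻⁵ m².
Then P = σAT⁴ = 5.670×10⁻⁸×9.10×10⁻⁵×(1175.18)⁴ = 9.84 W.

P ≈ 9.84 W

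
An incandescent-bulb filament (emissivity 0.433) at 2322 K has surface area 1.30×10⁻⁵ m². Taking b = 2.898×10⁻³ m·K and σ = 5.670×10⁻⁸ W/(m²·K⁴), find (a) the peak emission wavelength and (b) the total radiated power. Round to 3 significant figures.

λ_max ≈ 1.25×10³ nm; P ≈ 9.28 W

(a) λ_max = b/T = 2.898×10⁻³/2322 = 1.248×10⁻⁶ m = 1.25×10³ nm.
Area A = 1.30×10⁻⁵ m².
(b) P = εσAT⁴ = 0.433×5.670×10⁻⁸×1.30×10⁻⁵×(2322)⁴ = 9.28 W.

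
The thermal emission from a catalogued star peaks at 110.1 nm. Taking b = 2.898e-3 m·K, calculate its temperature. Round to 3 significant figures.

T ≈ 2.63×10⁴ K

Wien's law gives T = b/λ_max = (2.898×10⁻³ m·K)/(1.101×10⁻⁷ m) = 2.63×10⁴ K.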